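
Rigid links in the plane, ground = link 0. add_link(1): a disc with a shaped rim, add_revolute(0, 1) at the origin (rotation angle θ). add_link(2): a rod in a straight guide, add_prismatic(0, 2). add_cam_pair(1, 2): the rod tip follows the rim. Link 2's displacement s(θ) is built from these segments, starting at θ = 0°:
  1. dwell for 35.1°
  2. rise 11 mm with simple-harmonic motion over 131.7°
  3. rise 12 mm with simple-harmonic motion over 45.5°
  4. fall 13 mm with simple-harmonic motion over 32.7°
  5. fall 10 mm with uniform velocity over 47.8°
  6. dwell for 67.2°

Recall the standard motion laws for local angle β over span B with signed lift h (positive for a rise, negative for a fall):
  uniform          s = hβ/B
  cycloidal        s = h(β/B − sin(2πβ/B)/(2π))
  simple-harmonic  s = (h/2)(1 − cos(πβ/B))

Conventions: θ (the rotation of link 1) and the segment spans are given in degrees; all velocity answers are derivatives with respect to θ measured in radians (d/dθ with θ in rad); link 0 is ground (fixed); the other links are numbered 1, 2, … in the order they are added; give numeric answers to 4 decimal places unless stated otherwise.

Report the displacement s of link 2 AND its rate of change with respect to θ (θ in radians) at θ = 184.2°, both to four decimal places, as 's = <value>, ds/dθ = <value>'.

segment 1 (0° to 35.1°, dwell): s unchanged at 0.0000
segment 2 (35.1° to 166.8°, simple-harmonic, h = 11) is passed completely: s = 0.0000 + (11) = 11.0000
θ = 184.2° falls in segment 3 (166.8° to 212.3°, simple-harmonic, h = 12): β = 184.2 − 166.8 = 17.4°, B = 45.5°; Δs = 12/2·(1 − cos(π·0.3824)) = 3.8337; s = 11.0000 + 3.8337 = 14.8337
velocity in seg [166.8°–212.3°] (simple-harmonic), θ in radians: β = 17.4° = 0.3037 rad, B = 45.5° = 0.7941 rad; ds/dθ = (πh/(2B)) sin(πβ/B) = (π·12/(2·0.7941)) sin(π·0.3824) = 22.135148 mm/rad

s = 14.8337, ds/dθ = 22.1351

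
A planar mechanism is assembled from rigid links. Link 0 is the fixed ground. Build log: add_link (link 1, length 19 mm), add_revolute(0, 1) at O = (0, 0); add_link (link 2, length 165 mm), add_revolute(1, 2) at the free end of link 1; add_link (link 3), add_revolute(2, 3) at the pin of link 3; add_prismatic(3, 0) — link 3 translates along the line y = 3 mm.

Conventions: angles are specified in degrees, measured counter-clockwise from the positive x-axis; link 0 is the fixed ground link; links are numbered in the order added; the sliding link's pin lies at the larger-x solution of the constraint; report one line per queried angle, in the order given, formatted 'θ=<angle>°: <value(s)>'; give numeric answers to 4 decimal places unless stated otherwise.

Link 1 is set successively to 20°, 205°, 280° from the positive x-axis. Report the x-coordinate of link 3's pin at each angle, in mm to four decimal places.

geometry: r = 19 mm, L = 165 mm, e = 3 mm
θ=20°: crank pin P = (r cos θ, r sin θ) = (17.854160, 6.498383)
θ=20°: h = r sin θ − e = 6.498383 − 3 = 3.498383
θ=20°: x = r cos θ + √(L² − h²) = 17.854160 + 164.962909 = 182.817069
θ=205°: crank pin P = (r cos θ, r sin θ) = (-17.219848, -8.029747)
θ=205°: h = r sin θ − e = -8.029747 − 3 = -11.029747
θ=205°: x = r cos θ + √(L² − h²) = -17.219848 + 164.630935 = 147.411087
θ=280°: crank pin P = (r cos θ, r sin θ) = (3.299315, -18.711347)
θ=280°: h = r sin θ − e = -18.711347 − 3 = -21.711347
θ=280°: x = r cos θ + √(L² − h²) = 3.299315 + 163.565331 = 166.864646

θ=20°: 182.8171
θ=205°: 147.4111
θ=280°: 166.8646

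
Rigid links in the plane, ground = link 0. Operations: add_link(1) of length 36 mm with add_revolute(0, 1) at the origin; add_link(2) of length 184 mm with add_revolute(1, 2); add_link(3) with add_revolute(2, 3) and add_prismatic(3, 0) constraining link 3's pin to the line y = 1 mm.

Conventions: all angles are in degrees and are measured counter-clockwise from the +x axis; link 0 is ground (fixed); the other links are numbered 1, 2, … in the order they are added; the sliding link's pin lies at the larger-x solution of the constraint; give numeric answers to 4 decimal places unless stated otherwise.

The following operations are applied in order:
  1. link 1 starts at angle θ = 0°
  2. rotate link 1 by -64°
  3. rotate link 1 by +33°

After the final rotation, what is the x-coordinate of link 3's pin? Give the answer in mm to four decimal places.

geometry: r = 36 mm, L = 184 mm, e = 1 mm; θ starts at 0°
rotate link 1 by -64°: θ ← 0° -64° = -64°
rotate link 1 by +33°: θ ← -64° +33° = -31°
crank pin P = (r cos θ, r sin θ) = (30.858023, -18.541371)
h = r sin θ − e = -18.541371 − 1 = -19.541371
x = r cos θ + √(L² − h²) = 30.858023 + 182.959380 = 213.817403

213.8174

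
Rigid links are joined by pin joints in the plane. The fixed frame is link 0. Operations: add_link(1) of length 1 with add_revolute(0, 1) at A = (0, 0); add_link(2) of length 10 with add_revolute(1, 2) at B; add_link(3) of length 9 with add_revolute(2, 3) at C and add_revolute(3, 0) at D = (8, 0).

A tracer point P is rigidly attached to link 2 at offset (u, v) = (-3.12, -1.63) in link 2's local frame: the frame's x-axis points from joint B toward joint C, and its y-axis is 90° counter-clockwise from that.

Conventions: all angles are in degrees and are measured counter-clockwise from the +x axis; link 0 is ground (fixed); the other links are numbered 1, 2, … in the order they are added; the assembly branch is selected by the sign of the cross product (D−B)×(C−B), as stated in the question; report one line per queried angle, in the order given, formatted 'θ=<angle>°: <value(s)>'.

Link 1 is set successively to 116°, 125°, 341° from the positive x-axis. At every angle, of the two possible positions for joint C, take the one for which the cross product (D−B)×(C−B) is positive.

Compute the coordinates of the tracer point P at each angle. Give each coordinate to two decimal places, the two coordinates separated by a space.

A=(0,0), D=(8.00,0)
θ=116°: B = A + 1.00·(cos116°, sin116°) = (-0.4384, 0.8988)
θ=116°: |BD| = 8.4861
θ=116°: circle(B,10.00) ∩ circle(D,9.00): a=5.3625, h=8.4406
θ=116°:   candidates: C₊=(5.7880,8.7239) cross=71.628; C₋=(4.0000,-8.0623) cross=-71.628
θ=116°:   branch + wants cross > 0 → take C=(5.7880,8.7239) (cross=71.628)
θ=116°: ex = (C−B)/|BC| = (0.6226,0.7825); ey = (-0.7825,0.6226)
θ=116°: P = B + -3.12·ex + -1.63·ey = (-1.1055,-2.5575)
θ=125°: B = A + 1.00·(cos125°, sin125°) = (-0.5736, 0.8192)
θ=125°: |BD| = 8.6126
θ=125°: circle(B,10.00) ∩ circle(D,9.00): a=5.4093, h=8.4106
θ=125°:   candidates: C₊=(5.6112,8.6772) cross=72.438; C₋=(4.0113,-8.0679) cross=-72.438
θ=125°:   branch + wants cross > 0 → take C=(5.6112,8.6772) (cross=72.438)
θ=125°: ex = (C−B)/|BC| = (0.6185,0.7858); ey = (-0.7858,0.6185)
θ=125°: P = B + -3.12·ex + -1.63·ey = (-1.2224,-2.6407)
θ=341°: B = A + 1.00·(cos341°, sin341°) = (0.9455, -0.3256)
θ=341°: |BD| = 7.0620
θ=341°: circle(B,10.00) ∩ circle(D,9.00): a=4.8762, h=8.7305
θ=341°:   candidates: C₊=(5.4141,8.6205) cross=61.655; C₋=(6.2190,-8.8220) cross=-61.655
θ=341°:   branch + wants cross > 0 → take C=(5.4141,8.6205) (cross=61.655)
θ=341°: ex = (C−B)/|BC| = (0.4469,0.8946); ey = (-0.8946,0.4469)
θ=341°: P = B + -3.12·ex + -1.63·ey = (1.0095,-3.8451)

θ=116°: -1.11 -2.56
θ=125°: -1.22 -2.64
θ=341°: 1.01 -3.85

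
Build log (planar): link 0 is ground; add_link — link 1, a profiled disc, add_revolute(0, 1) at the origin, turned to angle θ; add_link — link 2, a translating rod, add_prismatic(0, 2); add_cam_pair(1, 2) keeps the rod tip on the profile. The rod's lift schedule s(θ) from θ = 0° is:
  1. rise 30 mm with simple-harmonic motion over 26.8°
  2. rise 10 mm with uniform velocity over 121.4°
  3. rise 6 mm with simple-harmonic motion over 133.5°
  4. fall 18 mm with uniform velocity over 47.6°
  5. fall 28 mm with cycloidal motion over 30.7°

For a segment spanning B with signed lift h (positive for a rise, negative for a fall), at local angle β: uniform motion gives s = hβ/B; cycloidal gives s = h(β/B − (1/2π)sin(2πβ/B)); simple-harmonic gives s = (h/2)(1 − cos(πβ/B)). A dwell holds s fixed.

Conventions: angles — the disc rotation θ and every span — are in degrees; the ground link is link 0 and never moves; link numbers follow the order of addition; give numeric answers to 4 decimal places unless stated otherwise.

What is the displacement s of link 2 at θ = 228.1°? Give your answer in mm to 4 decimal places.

seg 1 [0°–26.8°] simple-harmonic, h=30: full span → s += 30 → s = 30.0000
seg 2 [26.8°–148.2°] uniform, h=10: full span → s += 10 → s = 40.0000
seg 3 [148.2°–281.7°] simple-harmonic, h=6: θ=228.1° here. β=79.9, B=133.5. 6/2·(1 − cos(π·0.5985)) = 3.9136 → s = 43.9136

43.9136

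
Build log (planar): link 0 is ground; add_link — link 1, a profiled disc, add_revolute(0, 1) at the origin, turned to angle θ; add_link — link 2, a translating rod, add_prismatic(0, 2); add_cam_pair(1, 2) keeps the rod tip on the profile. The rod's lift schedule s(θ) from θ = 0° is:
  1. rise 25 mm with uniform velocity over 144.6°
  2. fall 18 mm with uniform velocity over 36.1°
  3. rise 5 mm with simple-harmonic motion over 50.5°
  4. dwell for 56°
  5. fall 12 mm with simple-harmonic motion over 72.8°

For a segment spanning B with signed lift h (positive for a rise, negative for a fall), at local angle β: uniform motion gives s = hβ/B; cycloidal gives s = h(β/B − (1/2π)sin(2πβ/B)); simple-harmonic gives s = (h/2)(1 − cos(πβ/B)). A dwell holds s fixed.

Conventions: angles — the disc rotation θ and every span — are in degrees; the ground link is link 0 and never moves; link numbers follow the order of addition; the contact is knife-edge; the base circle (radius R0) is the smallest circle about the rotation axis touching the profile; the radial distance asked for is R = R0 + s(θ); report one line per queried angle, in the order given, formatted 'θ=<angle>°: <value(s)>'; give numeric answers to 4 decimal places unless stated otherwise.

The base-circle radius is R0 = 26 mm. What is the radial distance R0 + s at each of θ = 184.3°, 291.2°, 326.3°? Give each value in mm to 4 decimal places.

seg 1 [0°–144.6°] uniform, h=25: full span → s += 25 → s = 25.0000
seg 2 [144.6°–180.7°] uniform, h=-18: full span → s += -18 → s = 7.0000
seg 3 [180.7°–231.2°] simple-harmonic, h=5: θ=184.3° here. β=3.6, B=50.5. 5/2·(1 − cos(π·0.0713)) = 0.0624 → s = 7.0624
seg 3 [180.7°–231.2°] simple-harmonic, h=5: full span → s += 5 → s = 12.0000
seg 4 [231.2°–287.2°] dwell: s stays 12.0000
seg 5 [287.2°–360°] simple-harmonic, h=-12: θ=291.2° here. β=4, B=72.8. -12/2·(1 − cos(π·0.0549)) = -0.0892 → s = 11.9108
seg 5 [287.2°–360°] simple-harmonic, h=-12: θ=326.3° here. β=39.1, B=72.8. -12/2·(1 − cos(π·0.5371)) = -6.6975 → s = 5.3025
θ=184.3°: R = R0 + s = 26 + 7.0624 = 33.0624
θ=291.2°: R = R0 + s = 26 + 11.9108 = 37.9108
θ=326.3°: R = R0 + s = 26 + 5.3025 = 31.3025

θ=184.3°: 33.0624
θ=291.2°: 37.9108
θ=326.3°: 31.3025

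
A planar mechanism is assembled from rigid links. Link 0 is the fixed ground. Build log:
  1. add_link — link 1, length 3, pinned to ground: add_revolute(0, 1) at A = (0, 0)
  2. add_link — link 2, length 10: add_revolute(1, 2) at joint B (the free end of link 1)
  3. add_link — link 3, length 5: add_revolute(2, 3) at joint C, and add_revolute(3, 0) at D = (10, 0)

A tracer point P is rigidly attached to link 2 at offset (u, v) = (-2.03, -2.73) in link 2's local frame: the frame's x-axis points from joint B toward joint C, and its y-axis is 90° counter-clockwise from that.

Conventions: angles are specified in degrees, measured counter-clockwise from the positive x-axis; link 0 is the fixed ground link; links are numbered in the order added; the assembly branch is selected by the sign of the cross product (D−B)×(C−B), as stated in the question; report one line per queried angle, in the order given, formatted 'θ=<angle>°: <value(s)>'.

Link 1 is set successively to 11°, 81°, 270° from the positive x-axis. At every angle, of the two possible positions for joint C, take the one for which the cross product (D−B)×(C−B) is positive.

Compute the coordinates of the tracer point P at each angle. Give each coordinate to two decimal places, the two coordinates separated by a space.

A=(0,0), D=(10.00,0)
θ=11°: B = A + 3.00·(cos11°, sin11°) = (2.9449, 0.5724)
θ=11°: |BD| = 7.0783
θ=11°: circle(B,10.00) ∩ circle(D,5.00): a=8.8370, h=4.6805
θ=11°:   candidates: C₊=(12.1315,4.5229) cross=33.130; C₋=(11.3745,-4.8074) cross=-33.130
θ=11°:   branch + wants cross > 0 → take C=(12.1315,4.5229) (cross=33.130)
θ=11°: ex = (C−B)/|BC| = (0.9187,0.3950); ey = (-0.3950,0.9187)
θ=11°: P = B + -2.03·ex + -2.73·ey = (2.1585,-2.7375)
θ=81°: B = A + 3.00·(cos81°, sin81°) = (0.4693, 2.9631)
θ=81°: |BD| = 9.9807
θ=81°: circle(B,10.00) ∩ circle(D,5.00): a=8.7476, h=4.8456
θ=81°:   candidates: C₊=(10.2611,4.9932) cross=48.362; C₋=(7.3840,-4.2610) cross=-48.362
θ=81°:   branch + wants cross > 0 → take C=(10.2611,4.9932) (cross=48.362)
θ=81°: ex = (C−B)/|BC| = (0.9792,0.2030); ey = (-0.2030,0.9792)
θ=81°: P = B + -2.03·ex + -2.73·ey = (-0.9642,-0.1222)
θ=270°: B = A + 3.00·(cos270°, sin270°) = (-0.0000, -3.0000)
θ=270°: |BD| = 10.4403
θ=270°: circle(B,10.00) ∩ circle(D,5.00): a=8.8120, h=4.7274
θ=270°:   candidates: C₊=(7.0819,4.0602) cross=49.356; C₋=(9.7988,-4.9959) cross=-49.356
θ=270°:   branch + wants cross > 0 → take C=(7.0819,4.0602) (cross=49.356)
θ=270°: ex = (C−B)/|BC| = (0.7082,0.7060); ey = (-0.7060,0.7082)
θ=270°: P = B + -2.03·ex + -2.73·ey = (0.4898,-6.3666)

θ=11°: 2.16 -2.74
θ=81°: -0.96 -0.12
θ=270°: 0.49 -6.37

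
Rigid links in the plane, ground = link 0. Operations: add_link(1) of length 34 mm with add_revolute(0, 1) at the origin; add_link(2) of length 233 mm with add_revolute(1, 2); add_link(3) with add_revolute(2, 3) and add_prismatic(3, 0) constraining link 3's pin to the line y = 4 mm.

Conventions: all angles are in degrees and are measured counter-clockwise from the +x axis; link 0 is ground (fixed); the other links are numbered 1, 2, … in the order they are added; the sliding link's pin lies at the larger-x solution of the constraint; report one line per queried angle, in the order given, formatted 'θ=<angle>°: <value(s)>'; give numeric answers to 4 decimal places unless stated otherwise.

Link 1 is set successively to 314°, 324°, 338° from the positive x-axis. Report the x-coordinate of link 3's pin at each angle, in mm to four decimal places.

geometry: r = 34 mm, L = 233 mm, e = 4 mm
θ=314°: crank pin P = (r cos θ, r sin θ) = (23.618385, -24.457553)
θ=314°: h = r sin θ − e = -24.457553 − 4 = -28.457553
θ=314°: x = r cos θ + √(L² − h²) = 23.618385 + 231.255633 = 254.874017
θ=324°: crank pin P = (r cos θ, r sin θ) = (27.506578, -19.984699)
θ=324°: h = r sin θ − e = -19.984699 − 4 = -23.984699
θ=324°: x = r cos θ + √(L² − h²) = 27.506578 + 231.762236 = 259.268814
θ=338°: crank pin P = (r cos θ, r sin θ) = (31.524251, -12.736624)
θ=338°: h = r sin θ − e = -12.736624 − 4 = -16.736624
θ=338°: x = r cos θ + √(L² − h²) = 31.524251 + 232.398118 = 263.922369

θ=314°: 254.8740
θ=324°: 259.2688
θ=338°: 263.9224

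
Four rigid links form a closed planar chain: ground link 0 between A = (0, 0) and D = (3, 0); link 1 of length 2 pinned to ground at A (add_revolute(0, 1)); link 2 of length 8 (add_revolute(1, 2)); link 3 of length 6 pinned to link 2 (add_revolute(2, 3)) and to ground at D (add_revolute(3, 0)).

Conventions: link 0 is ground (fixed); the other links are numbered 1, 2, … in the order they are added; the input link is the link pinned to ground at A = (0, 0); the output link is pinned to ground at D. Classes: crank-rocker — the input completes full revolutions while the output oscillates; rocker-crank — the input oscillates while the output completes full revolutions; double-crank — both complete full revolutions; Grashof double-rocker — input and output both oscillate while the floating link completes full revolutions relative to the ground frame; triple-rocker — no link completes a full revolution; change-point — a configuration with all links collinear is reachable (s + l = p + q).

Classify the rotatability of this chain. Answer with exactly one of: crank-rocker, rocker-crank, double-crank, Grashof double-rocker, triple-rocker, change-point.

lengths: ground=3, input=2, coupler=8, output=6
sorted: s=2 (shortest), l=8 (longest), p+q=9
s + l = 10 vs p + q = 9
s + l > p + q → non-Grashof → no link fully rotates → triple-rocker

triple-rocker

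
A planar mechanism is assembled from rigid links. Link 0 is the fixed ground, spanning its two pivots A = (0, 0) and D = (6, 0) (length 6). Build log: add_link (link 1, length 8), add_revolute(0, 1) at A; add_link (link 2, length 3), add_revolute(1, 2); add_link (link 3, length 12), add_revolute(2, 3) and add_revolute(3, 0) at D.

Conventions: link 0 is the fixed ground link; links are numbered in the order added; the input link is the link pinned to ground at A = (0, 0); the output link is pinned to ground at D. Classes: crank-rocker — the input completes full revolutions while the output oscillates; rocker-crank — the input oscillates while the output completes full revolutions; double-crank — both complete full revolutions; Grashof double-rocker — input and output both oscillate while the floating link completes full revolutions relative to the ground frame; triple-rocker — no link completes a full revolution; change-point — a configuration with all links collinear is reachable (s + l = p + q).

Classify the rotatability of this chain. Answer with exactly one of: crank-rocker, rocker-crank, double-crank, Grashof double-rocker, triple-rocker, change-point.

lengths: ground=6, input=8, coupler=3, output=12
sorted: s=3 (shortest), l=12 (longest), p+q=14
s + l = 15 vs p + q = 14
s + l > p + q → non-Grashof → no link fully rotates → triple-rocker

triple-rocker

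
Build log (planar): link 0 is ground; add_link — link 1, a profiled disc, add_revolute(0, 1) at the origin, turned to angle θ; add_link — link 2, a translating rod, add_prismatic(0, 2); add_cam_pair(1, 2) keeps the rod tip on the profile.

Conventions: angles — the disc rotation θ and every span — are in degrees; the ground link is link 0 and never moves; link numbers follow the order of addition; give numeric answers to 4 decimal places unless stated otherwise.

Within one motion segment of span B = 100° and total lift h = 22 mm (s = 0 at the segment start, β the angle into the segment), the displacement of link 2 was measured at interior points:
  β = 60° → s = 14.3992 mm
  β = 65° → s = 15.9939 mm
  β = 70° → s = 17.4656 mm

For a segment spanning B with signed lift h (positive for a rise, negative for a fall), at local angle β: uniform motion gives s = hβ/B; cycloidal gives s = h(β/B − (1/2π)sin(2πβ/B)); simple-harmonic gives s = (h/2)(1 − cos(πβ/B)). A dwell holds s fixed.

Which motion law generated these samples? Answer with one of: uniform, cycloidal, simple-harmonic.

candidates at β/B = r: uniform s = h·r (linear in β); cycloidal s = h·(r − sin(2πr)/(2π)); simple-harmonic s = (h/2)(1 − cos(πr))
β=60°: printed 14.3992 | uniform 13.2000, cycloidal 15.2581, simple-harmonic 14.3992
β=65°: printed 15.9939 | uniform 14.3000, cycloidal 17.1327, simple-harmonic 15.9939
β=70°: printed 17.4656 | uniform 15.4000, cycloidal 18.7300, simple-harmonic 17.4656
only one law matches every sample → simple-harmonic

simple-harmonic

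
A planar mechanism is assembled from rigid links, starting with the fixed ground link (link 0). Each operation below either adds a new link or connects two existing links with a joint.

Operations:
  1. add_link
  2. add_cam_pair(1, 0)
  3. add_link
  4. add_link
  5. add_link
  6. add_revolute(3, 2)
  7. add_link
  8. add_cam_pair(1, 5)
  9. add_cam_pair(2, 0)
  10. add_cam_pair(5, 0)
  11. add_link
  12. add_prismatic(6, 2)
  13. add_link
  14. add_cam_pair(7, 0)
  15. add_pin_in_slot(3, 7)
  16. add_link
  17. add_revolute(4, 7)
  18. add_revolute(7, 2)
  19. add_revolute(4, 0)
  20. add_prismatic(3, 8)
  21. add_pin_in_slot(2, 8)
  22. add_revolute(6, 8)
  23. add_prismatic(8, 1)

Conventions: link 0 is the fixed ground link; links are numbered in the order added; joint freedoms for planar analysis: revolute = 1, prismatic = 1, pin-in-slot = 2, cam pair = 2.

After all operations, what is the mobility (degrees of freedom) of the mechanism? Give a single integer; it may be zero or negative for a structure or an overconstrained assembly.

(L,J1,J2)=(1,0,0); link0 fixed
link1: (2,0,0)
C 1-0 [J2]: (2,0,1)
link2: (3,0,1)
link3: (4,0,1)
link4: (5,0,1)
R 3-2 [J1]: (5,1,1)
link5: (6,1,1)
C 1-5 [J2]: (6,1,2)
C 2-0 [J2]: (6,1,3)
C 5-0 [J2]: (6,1,4)
link6: (7,1,4)
P 6-2 [J1]: (7,2,4)
link7: (8,2,4)
C 7-0 [J2]: (8,2,5)
PS 3-7 [J2]: (8,2,6)
link8: (9,2,6)
R 4-7 [J1]: (9,3,6)
R 7-2 [J1]: (9,4,6)
R 4-0 [J1]: (9,5,6)
P 3-8 [J1]: (9,6,6)
PS 2-8 [J2]: (9,6,7)
R 6-8 [J1]: (9,7,7)
P 8-1 [J1]: (9,8,7)
Grübler: 3·8 − 2·8 − 7 = 1

M = 1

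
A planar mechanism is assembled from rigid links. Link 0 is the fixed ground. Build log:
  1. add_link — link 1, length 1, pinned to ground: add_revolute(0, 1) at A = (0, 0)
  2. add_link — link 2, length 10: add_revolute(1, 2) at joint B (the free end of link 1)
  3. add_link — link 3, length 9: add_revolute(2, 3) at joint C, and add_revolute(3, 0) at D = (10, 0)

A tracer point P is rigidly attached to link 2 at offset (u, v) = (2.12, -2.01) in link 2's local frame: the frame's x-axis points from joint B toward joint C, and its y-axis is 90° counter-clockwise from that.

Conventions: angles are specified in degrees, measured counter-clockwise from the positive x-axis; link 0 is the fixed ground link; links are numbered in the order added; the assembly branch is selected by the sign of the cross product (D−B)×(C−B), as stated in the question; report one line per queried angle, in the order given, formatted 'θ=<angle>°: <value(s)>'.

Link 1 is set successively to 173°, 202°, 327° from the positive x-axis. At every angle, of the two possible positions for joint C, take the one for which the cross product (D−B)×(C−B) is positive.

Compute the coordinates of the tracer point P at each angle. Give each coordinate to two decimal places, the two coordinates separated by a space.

A=(0,0), D=(10.00,0)
θ=173°: B = A + 1.00·(cos173°, sin173°) = (-0.9925, 0.1219)
θ=173°: |BD| = 10.9932
θ=173°: circle(B,10.00) ∩ circle(D,9.00): a=6.3608, h=7.7162
θ=173°:   candidates: C₊=(5.4534,7.7671) cross=84.826; C₋=(5.2823,-7.6644) cross=-84.826
θ=173°:   branch + wants cross > 0 → take C=(5.4534,7.7671) (cross=84.826)
θ=173°: ex = (C−B)/|BC| = (0.6446,0.7645); ey = (-0.7645,0.6446)
θ=173°: P = B + 2.12·ex + -2.01·ey = (1.9107,0.4470)
θ=202°: B = A + 1.00·(cos202°, sin202°) = (-0.9272, -0.3746)
θ=202°: |BD| = 10.9336
θ=202°: circle(B,10.00) ∩ circle(D,9.00): a=6.3357, h=7.7369
θ=202°:   candidates: C₊=(5.1397,7.5748) cross=84.592; C₋=(5.6699,-7.8899) cross=-84.592
θ=202°:   branch + wants cross > 0 → take C=(5.1397,7.5748) (cross=84.592)
θ=202°: ex = (C−B)/|BC| = (0.6067,0.7949); ey = (-0.7949,0.6067)
θ=202°: P = B + 2.12·ex + -2.01·ey = (1.9568,0.0912)
θ=327°: B = A + 1.00·(cos327°, sin327°) = (0.8387, -0.5446)
θ=327°: |BD| = 9.1775
θ=327°: circle(B,10.00) ∩ circle(D,9.00): a=5.6239, h=8.2687
θ=327°:   candidates: C₊=(5.9619,8.0433) cross=75.886; C₋=(6.9434,-8.4650) cross=-75.886
θ=327°:   branch + wants cross > 0 → take C=(5.9619,8.0433) (cross=75.886)
θ=327°: ex = (C−B)/|BC| = (0.5123,0.8588); ey = (-0.8588,0.5123)
θ=327°: P = B + 2.12·ex + -2.01·ey = (3.6510,0.2462)

θ=173°: 1.91 0.45
θ=202°: 1.96 0.09
θ=327°: 3.65 0.25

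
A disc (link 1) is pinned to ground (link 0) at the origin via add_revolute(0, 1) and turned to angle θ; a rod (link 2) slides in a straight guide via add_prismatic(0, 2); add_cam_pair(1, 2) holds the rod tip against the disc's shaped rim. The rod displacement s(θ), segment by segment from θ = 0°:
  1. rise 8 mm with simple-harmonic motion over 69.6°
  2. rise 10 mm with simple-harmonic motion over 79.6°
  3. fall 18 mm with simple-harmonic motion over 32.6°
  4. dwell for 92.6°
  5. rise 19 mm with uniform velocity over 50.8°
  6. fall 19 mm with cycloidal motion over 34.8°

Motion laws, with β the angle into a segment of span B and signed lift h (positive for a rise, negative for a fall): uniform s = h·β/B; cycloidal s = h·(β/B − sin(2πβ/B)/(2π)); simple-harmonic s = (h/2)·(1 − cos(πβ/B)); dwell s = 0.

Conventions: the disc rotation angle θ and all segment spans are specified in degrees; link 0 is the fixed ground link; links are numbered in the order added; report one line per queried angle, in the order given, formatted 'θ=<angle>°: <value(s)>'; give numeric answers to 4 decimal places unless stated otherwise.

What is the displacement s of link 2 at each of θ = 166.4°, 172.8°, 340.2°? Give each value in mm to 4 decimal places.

segment 1 (0° to 69.6°, simple-harmonic, h = 8) is passed completely: s = 0.0000 + (8) = 8.0000
segment 2 (69.6° to 149.2°, simple-harmonic, h = 10) is passed completely: s = 8.0000 + (10) = 18.0000
θ = 166.4° falls in segment 3 (149.2° to 181.8°, simple-harmonic, h = -18): β = 166.4 − 149.2 = 17.2°, B = 32.6°; Δs = -18/2·(1 − cos(π·0.5276)) = -9.7796; s = 18.0000 − 9.7796 = 8.2204
θ = 172.8° falls in segment 3 (149.2° to 181.8°, simple-harmonic, h = -18): β = 172.8 − 149.2 = 23.6°, B = 32.6°; Δs = -18/2·(1 − cos(π·0.7239)) = -14.8219; s = 18.0000 − 14.8219 = 3.1781
segment 3 (149.2° to 181.8°, simple-harmonic, h = -18) is passed completely: s = 18.0000 + (-18) = 0.0000
segment 4 (181.8° to 274.4°, dwell): s unchanged at 0.0000
segment 5 (274.4° to 325.2°, uniform, h = 19) is passed completely: s = 0.0000 + (19) = 19.0000
θ = 340.2° falls in segment 6 (325.2° to 360°, cycloidal, h = -19): β = 340.2 − 325.2 = 15°, B = 34.8°; Δs = -19·(0.4310 − sin(2π·0.4310)/(2π)) = -6.9199; s = 19.0000 − 6.9199 = 12.0801

θ=166.4°: 8.2204
θ=172.8°: 3.1781
θ=340.2°: 12.0801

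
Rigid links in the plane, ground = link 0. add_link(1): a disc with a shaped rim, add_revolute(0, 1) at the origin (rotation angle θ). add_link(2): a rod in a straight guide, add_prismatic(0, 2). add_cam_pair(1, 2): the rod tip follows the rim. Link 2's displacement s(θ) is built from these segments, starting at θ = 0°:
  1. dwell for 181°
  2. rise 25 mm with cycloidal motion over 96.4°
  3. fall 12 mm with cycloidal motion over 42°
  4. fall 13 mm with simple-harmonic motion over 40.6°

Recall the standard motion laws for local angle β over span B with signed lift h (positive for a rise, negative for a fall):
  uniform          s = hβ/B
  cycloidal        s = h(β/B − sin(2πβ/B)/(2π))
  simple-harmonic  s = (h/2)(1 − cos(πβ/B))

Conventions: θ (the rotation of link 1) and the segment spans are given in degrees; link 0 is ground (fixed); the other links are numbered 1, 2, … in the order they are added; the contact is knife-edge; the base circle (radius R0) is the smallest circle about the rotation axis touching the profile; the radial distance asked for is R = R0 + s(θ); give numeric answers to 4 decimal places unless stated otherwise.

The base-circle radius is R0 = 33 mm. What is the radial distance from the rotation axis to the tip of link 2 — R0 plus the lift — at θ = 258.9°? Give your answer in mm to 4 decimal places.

segment 1 (0° to 181°, dwell): s unchanged at 0.0000
θ = 258.9° falls in segment 2 (181° to 277.4°, cycloidal, h = 25): β = 258.9 − 181 = 77.9°, B = 96.4°; Δs = 25·(0.8081 − sin(2π·0.8081)/(2π)) = 23.9190; s = 0.0000 + 23.9190 = 23.9190
R = R0 + s = 33 + 23.9190 = 56.9190

56.9190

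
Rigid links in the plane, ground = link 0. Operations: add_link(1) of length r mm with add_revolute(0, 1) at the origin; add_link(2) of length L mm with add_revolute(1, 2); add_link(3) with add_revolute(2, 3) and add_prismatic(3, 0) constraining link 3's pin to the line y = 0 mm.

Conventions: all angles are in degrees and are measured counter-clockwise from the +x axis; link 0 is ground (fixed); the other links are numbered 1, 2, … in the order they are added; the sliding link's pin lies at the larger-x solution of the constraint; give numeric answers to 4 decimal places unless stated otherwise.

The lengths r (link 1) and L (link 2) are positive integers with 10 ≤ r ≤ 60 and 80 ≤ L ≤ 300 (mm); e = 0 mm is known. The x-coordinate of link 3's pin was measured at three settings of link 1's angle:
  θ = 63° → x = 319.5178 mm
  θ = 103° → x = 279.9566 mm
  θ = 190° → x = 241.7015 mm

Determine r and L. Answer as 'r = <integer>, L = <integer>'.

constraint per measurement: (x − r cos θ)² + (r sin θ − e)² = L²
subtracting the θ₁ and θ₂ equations cancels the r² and L² terms:
r = (x₁² − x₂²) / (2[(x₁cos θ₁ + e sin θ₁) − (x₂cos θ₂ + e sin θ₂)]) = 57.0000 → r = 57
L² = (x₁ − r cos θ₁)² + (r sin θ₁ − e)² = 88804.0073 → L = 298.0000 → L = 298
check at θ₃=190°: x = 241.7015 (printed 241.7015) ✓

r = 57, L = 298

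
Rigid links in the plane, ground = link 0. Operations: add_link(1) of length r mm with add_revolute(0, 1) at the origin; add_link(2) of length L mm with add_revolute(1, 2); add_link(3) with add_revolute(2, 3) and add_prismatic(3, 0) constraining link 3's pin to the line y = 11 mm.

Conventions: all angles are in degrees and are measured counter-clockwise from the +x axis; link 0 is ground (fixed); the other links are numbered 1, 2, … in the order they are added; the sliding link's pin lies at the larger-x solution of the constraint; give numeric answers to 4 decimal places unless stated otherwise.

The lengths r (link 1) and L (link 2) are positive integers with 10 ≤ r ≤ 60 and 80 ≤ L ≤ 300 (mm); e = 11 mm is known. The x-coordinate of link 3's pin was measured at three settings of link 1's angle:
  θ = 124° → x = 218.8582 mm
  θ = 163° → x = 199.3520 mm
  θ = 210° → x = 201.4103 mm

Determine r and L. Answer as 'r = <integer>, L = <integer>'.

constraint per measurement: (x − r cos θ)² + (r sin θ − e)² = L²
subtracting the θ₁ and θ₂ equations cancels the r² and L² terms:
r = (x₁² − x₂²) / (2[(x₁cos θ₁ + e sin θ₁) − (x₂cos θ₂ + e sin θ₂)]) = 55.0001 → r = 55
L² = (x₁ − r cos θ₁)² + (r sin θ₁ − e)² = 63504.0110 → L = 252.0000 → L = 252
check at θ₃=210°: x = 201.4103 (printed 201.4103) ✓

r = 55, L = 252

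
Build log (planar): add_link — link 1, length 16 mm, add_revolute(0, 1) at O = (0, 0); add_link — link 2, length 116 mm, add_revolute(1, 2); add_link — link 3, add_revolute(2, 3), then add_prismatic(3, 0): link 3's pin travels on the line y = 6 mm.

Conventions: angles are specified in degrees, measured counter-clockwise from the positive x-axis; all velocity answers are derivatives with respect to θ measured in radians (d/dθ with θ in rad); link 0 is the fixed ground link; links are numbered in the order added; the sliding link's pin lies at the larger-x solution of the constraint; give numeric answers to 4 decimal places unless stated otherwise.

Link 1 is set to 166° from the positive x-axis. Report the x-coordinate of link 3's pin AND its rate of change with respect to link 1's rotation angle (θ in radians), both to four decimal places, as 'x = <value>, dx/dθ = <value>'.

geometry: r = 16 mm, L = 116 mm, e = 6 mm
crank pin P = (r cos θ, r sin θ) = (-15.524732, 3.870750)
h = r sin θ − e = 3.870750 − 6 = -2.129250
x = r cos θ + √(L² − h²) = -15.524732 + 115.980457 = 100.455725
dx/dθ = −r sin θ − h·r cos θ/√(L² − h²) (θ in radians; h = -2.129250) = -4.155764

x = 100.4557, dx/dθ = -4.1558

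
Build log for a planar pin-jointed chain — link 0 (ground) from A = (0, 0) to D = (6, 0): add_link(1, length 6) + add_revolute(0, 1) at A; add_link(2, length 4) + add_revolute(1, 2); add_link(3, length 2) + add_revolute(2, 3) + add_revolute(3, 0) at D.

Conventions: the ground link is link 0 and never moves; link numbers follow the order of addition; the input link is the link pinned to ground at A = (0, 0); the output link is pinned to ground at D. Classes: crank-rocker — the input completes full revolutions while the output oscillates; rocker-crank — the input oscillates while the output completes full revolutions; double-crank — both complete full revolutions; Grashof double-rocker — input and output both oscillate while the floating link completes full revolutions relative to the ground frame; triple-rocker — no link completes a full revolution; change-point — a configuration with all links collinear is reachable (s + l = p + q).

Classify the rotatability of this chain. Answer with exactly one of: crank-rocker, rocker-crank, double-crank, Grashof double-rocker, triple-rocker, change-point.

lengths: ground=6, input=6, coupler=4, output=2
sorted: s=2 (shortest), l=6 (longest), p+q=10
s + l = 8 vs p + q = 10
s + l < p + q (Grashof) with shortest = output link → rocker-crank

rocker-crank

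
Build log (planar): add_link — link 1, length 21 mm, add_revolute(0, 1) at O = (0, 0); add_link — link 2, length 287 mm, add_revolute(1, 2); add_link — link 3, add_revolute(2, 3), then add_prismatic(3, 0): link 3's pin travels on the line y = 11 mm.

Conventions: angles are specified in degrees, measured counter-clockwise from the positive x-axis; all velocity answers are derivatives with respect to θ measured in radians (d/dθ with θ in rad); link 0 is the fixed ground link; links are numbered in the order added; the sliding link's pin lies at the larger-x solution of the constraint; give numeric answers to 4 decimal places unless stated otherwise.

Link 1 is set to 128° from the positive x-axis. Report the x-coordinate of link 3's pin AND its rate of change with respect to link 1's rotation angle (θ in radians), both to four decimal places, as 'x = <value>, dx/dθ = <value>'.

geometry: r = 21 mm, L = 287 mm, e = 11 mm
crank pin P = (r cos θ, r sin θ) = (-12.928891, 16.548226)
h = r sin θ − e = 16.548226 − 11 = 5.548226
x = r cos θ + √(L² − h²) = -12.928891 + 286.946366 = 274.017475
dx/dθ = −r sin θ − h·r cos θ/√(L² − h²) (θ in radians; h = 5.548226) = -16.298240

x = 274.0175, dx/dθ = -16.2982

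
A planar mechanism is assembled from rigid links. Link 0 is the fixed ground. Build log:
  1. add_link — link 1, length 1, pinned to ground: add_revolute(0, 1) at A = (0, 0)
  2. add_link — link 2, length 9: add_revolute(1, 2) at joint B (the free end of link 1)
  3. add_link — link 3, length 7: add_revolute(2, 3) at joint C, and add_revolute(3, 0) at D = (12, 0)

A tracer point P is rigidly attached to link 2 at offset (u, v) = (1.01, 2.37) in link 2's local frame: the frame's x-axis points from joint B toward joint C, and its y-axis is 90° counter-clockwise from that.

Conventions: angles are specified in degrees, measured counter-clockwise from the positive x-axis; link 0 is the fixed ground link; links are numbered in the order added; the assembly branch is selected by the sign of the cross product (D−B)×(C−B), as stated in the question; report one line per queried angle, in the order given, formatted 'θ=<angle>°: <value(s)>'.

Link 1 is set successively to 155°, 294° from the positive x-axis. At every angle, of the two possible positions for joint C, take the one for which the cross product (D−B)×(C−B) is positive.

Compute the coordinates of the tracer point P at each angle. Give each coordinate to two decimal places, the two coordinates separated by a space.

A=(0,0), D=(12.00,0)
θ=155°: B = A + 1.00·(cos155°, sin155°) = (-0.9063, 0.4226)
θ=155°: |BD| = 12.9132
θ=155°: circle(B,9.00) ∩ circle(D,7.00): a=7.6957, h=4.6666
θ=155°:   candidates: C₊=(6.9379,4.8348) cross=60.261; C₋=(6.6325,-4.4933) cross=-60.261
θ=155°:   branch + wants cross > 0 → take C=(6.9379,4.8348) (cross=60.261)
θ=155°: ex = (C−B)/|BC| = (0.8716,0.4902); ey = (-0.4902,0.8716)
θ=155°: P = B + 1.01·ex + 2.37·ey = (-1.1879,2.9834)
θ=294°: B = A + 1.00·(cos294°, sin294°) = (0.4067, -0.9135)
θ=294°: |BD| = 11.6292
θ=294°: circle(B,9.00) ∩ circle(D,7.00): a=7.1904, h=5.4127
θ=294°:   candidates: C₊=(7.1498,5.0473) cross=62.946; C₋=(8.0002,-5.7447) cross=-62.946
θ=294°:   branch + wants cross > 0 → take C=(7.1498,5.0473) (cross=62.946)
θ=294°: ex = (C−B)/|BC| = (0.7492,0.6623); ey = (-0.6623,0.7492)
θ=294°: P = B + 1.01·ex + 2.37·ey = (-0.4062,1.5311)

θ=155°: -1.19 2.98
θ=294°: -0.41 1.53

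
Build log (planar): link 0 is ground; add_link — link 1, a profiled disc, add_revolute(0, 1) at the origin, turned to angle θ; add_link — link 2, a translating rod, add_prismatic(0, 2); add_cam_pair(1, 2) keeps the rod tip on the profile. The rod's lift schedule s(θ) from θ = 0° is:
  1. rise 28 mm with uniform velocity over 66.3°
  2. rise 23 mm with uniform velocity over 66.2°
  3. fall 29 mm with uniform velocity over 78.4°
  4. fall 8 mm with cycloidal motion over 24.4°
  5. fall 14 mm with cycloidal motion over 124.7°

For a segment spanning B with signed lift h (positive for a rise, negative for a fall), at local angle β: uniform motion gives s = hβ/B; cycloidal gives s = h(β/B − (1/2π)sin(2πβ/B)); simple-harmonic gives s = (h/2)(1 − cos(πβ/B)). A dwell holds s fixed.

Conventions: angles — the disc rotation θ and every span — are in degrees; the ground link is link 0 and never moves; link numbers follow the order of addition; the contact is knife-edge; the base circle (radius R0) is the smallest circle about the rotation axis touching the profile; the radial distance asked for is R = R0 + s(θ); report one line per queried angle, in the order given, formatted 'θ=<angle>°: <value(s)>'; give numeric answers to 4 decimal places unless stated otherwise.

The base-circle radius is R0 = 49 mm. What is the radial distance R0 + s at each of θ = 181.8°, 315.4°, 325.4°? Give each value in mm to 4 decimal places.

seg 1 [0°–66.3°] uniform, h=28: full span → s += 28 → s = 28.0000
seg 2 [66.3°–132.5°] uniform, h=23: full span → s += 23 → s = 51.0000
seg 3 [132.5°–210.9°] uniform, h=-29: θ=181.8° here. β=49.3, B=78.4. -29·49.3/78.4 = -18.2360 → s = 32.7640
seg 3 [132.5°–210.9°] uniform, h=-29: full span → s += -29 → s = 22.0000
seg 4 [210.9°–235.3°] cycloidal, h=-8: full span → s += -8 → s = 14.0000
seg 5 [235.3°–360°] cycloidal, h=-14: θ=315.4° here. β=80.1, B=124.7. -14·(0.6423 − sin(2π·0.6423)/(2π)) = -10.7303 → s = 3.2697
seg 5 [235.3°–360°] cycloidal, h=-14: θ=325.4° here. β=90.1, B=124.7. -14·(0.7225 − sin(2π·0.7225)/(2π)) = -12.3105 → s = 1.6895
θ=181.8°: R = R0 + s = 49 + 32.7640 = 81.7640
θ=315.4°: R = R0 + s = 49 + 3.2697 = 52.2697
θ=325.4°: R = R0 + s = 49 + 1.6895 = 50.6895

θ=181.8°: 81.7640
θ=315.4°: 52.2697
θ=325.4°: 50.6895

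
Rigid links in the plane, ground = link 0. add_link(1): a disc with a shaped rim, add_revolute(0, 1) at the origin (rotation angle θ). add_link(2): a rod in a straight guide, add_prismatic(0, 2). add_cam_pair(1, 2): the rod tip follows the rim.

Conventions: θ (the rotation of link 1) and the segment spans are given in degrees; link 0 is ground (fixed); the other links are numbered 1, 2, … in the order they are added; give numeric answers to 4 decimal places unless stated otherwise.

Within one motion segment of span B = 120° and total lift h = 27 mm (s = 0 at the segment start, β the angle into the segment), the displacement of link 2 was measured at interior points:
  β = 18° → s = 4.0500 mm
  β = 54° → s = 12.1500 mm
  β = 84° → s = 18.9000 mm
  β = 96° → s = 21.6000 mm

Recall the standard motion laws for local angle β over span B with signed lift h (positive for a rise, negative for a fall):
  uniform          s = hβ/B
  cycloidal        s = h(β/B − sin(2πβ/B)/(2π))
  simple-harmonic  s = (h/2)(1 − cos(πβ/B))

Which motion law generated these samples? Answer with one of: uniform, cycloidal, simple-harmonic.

candidates at β/B = r: uniform s = h·r (linear in β); cycloidal s = h·(r − sin(2πr)/(2π)); simple-harmonic s = (h/2)(1 − cos(πr))
β=18°: printed 4.0500 | uniform 4.0500, cycloidal 0.5735, simple-harmonic 1.4714
β=54°: printed 12.1500 | uniform 12.1500, cycloidal 10.8221, simple-harmonic 11.3881
β=84°: printed 18.9000 | uniform 18.9000, cycloidal 22.9869, simple-harmonic 21.4351
β=96°: printed 21.6000 | uniform 21.6000, cycloidal 25.6869, simple-harmonic 24.4217
only one law matches every sample → uniform

uniform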